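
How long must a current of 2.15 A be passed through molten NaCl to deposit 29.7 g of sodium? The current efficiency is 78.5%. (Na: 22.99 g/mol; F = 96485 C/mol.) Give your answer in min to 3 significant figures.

1230 min

n(Na) = 29.7 / 22.99 = 1.292 mol
Na⁺ + e⁻ → Na, so n(e⁻) = 1.292 mol
Q = 1.292 × 96485 / 0.785 = 1.588×10^5 C
t = Q / I = 1.588×10^5 / 2.15 = 73860 s = 1230 min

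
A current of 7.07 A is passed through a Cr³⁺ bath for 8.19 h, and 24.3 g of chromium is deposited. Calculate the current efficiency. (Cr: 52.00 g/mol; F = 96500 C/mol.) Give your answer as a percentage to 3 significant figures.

Q = 7.07 × 29484 = 2.085×10^5 C
n(e⁻) = 2.085×10^5 / 96500 = 2.161 mol
Cr³⁺ + 3e⁻ → Cr, so theoretical n(Cr) = 0.7203 mol → 37.46 g
Efficiency = 24.3 / 37.46 = 0.6487 = 64.9%

64.9%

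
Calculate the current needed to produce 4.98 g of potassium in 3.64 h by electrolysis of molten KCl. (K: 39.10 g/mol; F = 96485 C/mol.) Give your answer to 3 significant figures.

n(K) = 4.98 / 39.10 = 0.1274 mol
K⁺ + e⁻ → K, so n(e⁻) = 0.1274 mol
Q = 0.1274 × 96485 = 12290 C
I = Q / t = 12290 / 13104 s = 0.938 A

0.938 A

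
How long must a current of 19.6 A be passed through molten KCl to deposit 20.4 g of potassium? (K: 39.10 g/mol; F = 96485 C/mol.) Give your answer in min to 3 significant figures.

n(K) = 20.4 / 39.10 = 0.5217 mol
K⁺ + e⁻ → K, so n(e⁻) = 0.5217 mol
Q = 0.5217 × 96485 = 50340 C
t = Q / I = 50340 / 19.6 = 2568 s = 42.8 min

42.8 min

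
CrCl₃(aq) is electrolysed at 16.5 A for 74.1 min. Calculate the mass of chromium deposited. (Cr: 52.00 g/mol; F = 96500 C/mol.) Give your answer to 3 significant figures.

13.2 g

Q = 16.5 A × 4446 s = 73360 C
Moles of electrons = 73360 / 96500 = 0.7602 mol
Cr³⁺ + 3e⁻ → Cr, so n(Cr) = 0.7602 / 3 = 0.2534 mol
m = 0.2534 × 52.00 = 13.2 g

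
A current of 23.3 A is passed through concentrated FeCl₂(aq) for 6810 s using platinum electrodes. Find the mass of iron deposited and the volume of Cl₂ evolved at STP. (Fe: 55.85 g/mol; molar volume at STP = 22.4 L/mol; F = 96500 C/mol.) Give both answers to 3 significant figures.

Q = 23.3 × 6810 = 1.587×10^5 C; n(e⁻) = 1.587×10^5 / 96500 = 1.645 mol
Cathode: Fe²⁺ + 2e⁻ → Fe → n(Fe) = 1.645/2 = 0.8225 mol → 45.9 g
Anode: 2Cl⁻ → Cl₂ + 2e⁻ → n(Cl₂) = 1.645/2 = 0.8225 mol → 18.4 L

45.9 g Fe; 18.4 L Cl₂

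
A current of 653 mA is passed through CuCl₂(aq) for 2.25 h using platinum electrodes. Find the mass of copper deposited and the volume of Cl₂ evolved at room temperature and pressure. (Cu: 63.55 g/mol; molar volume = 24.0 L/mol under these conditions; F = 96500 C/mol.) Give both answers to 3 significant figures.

1.74 g Cu; 0.658 L Cl₂

Q = 0.653 × 8100 = 5289 C; n(e⁻) = 5289 / 96500 = 0.05481 mol
Cathode: Cu²⁺ + 2e⁻ → Cu → n(Cu) = 0.05481/2 = 0.02741 mol → 1.74 g
Anode: 2Cl⁻ → Cl₂ + 2e⁻ → n(Cl₂) = 0.05481/2 = 0.02741 mol → 0.658 L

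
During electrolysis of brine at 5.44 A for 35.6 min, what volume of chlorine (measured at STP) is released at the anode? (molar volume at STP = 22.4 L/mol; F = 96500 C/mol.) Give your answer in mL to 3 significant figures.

Q = It = 5.44 × 2136 = 11620 C
n(e⁻) = 11620 / 96500 = 0.1204 mol
2Cl⁻ → Cl₂ + 2e⁻, so n(Cl₂) = 0.1204 / 2 = 0.06020 mol
V = 0.06020 × 22.4 = 1.348 L
= 1350 mL

1350 mL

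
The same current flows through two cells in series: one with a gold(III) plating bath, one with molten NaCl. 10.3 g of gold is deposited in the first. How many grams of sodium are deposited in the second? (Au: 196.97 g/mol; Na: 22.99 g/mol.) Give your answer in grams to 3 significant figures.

3.61 g

n(Au) = 10.3 / 196.97 = 0.05229 mol
Au³⁺ + 3e⁻ → Au, so n(e⁻) = 3 × 0.05229 = 0.1569 mol
In series, the same 0.1569 mol of electrons flows through the second cell.
Na⁺ + e⁻ → Na, so n(Na) = 0.1569 mol
m(Na) = 0.1569 × 22.99 = 3.61 g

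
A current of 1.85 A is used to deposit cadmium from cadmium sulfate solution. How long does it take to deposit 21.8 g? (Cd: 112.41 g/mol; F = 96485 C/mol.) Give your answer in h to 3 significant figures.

5.62 h

n(Cd) = 21.8 / 112.41 = 0.1939 mol
Cd²⁺ + 2e⁻ → Cd, so n(e⁻) = 2 × 0.1939 = 0.3878 mol
Q = 0.3878 × 96485 = 37420 C
t = Q / I = 37420 / 1.85 = 20230 s = 5.62 h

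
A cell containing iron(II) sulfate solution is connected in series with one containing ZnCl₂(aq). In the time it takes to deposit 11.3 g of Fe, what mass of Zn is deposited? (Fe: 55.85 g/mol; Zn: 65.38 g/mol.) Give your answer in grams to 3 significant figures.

13.2 g

n(Fe) = 11.3 / 55.85 = 0.2023 mol
Fe²⁺ + 2e⁻ → Fe, so n(e⁻) = 2 × 0.2023 = 0.4046 mol
Same current for the same time ⇒ same n(e⁻) = 0.4046 mol in both cells.
Zn²⁺ + 2e⁻ → Zn, so n(Zn) = 0.4046 / 2 = 0.2023 mol
m(Zn) = 0.2023 × 65.38 = 13.2 g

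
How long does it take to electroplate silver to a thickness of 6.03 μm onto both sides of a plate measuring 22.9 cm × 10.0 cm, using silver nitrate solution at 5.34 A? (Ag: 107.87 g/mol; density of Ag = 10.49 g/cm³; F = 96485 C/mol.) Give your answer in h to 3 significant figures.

0.135 h

Plated area = 2 × 22.9 × 10.0 = 458.0 cm²
Volume = 458.0 × 6.03×10⁻⁴ cm = 0.2762 cm³
m(Ag) = 0.2762 × 10.49 = 2.897 g
n(Ag) = 2.897 / 107.87 = 0.02686 mol; n(e⁻) = 0.02686 mol
Q = 0.02686 × 96485 = 2592 C
t = 2592 / 5.34 = 485.4 s = 0.135 h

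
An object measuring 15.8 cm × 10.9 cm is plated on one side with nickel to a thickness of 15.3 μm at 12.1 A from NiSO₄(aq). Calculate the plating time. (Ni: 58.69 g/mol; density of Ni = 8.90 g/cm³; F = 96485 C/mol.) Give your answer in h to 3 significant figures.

Plated area = 15.8 × 10.9 = 172.2 cm²
Volume = 172.2 × 15.3×10⁻⁴ cm = 0.2635 cm³
m(Ni) = 0.2635 × 8.90 = 2.345 g
n(Ni) = 2.345 / 58.69 = 0.03996 mol; n(e⁻) = 2 × 0.03996 = 0.07992 mol
Q = 0.07992 × 96485 = 7711 C
t = 7711 / 12.1 = 637.3 s = 0.177 h

0.177 h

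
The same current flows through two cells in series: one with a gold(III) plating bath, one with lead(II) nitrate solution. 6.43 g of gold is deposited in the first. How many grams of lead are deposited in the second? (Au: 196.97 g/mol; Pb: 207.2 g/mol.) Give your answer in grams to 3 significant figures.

n(Au) = 6.43 / 196.97 = 0.03264 mol
Au³⁺ + 3e⁻ → Au, so n(e⁻) = 3 × 0.03264 = 0.09792 mol
The cells are in series, so the same charge (and hence the same n(e⁻) = 0.09792 mol) passes through both.
Pb²⁺ + 2e⁻ → Pb, so n(Pb) = 0.09792 / 2 = 0.04896 mol
m(Pb) = 0.04896 × 207.2 = 10.1 g

10.1 g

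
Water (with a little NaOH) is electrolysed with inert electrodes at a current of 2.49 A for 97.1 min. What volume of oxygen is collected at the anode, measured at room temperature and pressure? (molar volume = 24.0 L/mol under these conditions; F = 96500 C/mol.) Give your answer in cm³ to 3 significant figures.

902 cm³

Q = 2.49 A × 5826 s = 14510 C
n(e⁻) = 14510 / 96500 = 0.1504 mol
2H₂O → O₂ + 4H⁺ + 4e⁻, so n(O₂) = 0.1504 / 4 = 0.03760 mol
V = 0.03760 × 24.0 = 0.9024 L
= 902 cm³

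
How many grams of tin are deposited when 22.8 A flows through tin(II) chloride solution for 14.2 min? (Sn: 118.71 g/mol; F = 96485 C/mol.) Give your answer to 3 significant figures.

12.0 g

Charge passed = 22.8 × 852 = 19430 C
n(e⁻) = Q/F = 19430/96485 = 0.2014 mol
Sn²⁺ + 2e⁻ → Sn, so n(Sn) = 0.2014 / 2 = 0.1007 mol
m = 0.1007 × 118.71 = 12.0 g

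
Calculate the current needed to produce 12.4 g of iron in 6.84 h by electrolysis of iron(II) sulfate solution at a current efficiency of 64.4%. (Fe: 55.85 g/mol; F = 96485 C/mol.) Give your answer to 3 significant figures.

2.70 A

n(Fe) = 12.4 / 55.85 = 0.2220 mol
Fe²⁺ + 2e⁻ → Fe, so n(e⁻) = 2 × 0.2220 = 0.4440 mol
Q = 0.4440 × 96485 / 0.644 = 66520 C
I = Q / t = 66520 / 24624 s = 2.70 A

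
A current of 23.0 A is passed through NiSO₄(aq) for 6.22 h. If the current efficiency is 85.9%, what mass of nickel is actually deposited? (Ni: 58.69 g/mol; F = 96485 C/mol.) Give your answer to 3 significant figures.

135 g

Q = 23.0 × 22392 = 5.150×10^5 C
n(e⁻) = 5.150×10^5 / 96485 = 5.338 mol
Ni²⁺ + 2e⁻ → Ni, so theoretical m(Ni) = 2.669 × 58.69 = 156.6 g
Actual mass = 85.9% × 156.6 = 135 g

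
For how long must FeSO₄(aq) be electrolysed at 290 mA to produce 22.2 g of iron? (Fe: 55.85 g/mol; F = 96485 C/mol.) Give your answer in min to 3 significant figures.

4410 min

n(Fe) = 22.2 / 55.85 = 0.3975 mol
Fe²⁺ + 2e⁻ → Fe, so n(e⁻) = 2 × 0.3975 = 0.7950 mol
Q = 0.7950 × 96485 = 76710 C
t = Q / I = 76710 / 0.290 = 2.645×10^5 s = 4410 min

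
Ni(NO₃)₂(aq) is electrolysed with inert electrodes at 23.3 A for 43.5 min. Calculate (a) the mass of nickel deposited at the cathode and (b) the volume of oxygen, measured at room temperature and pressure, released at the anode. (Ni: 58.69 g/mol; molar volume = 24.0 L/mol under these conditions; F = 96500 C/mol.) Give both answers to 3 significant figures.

18.5 g Ni; 3.78 L O₂

Q = 23.3 × 2610 = 60810 C; n(e⁻) = 60810 / 96500 = 0.6302 mol
Cathode: Ni²⁺ + 2e⁻ → Ni → n(Ni) = 0.6302/2 = 0.3151 mol → 18.5 g
Anode: 2H₂O → O₂ + 4H⁺ + 4e⁻ → n(O₂) = 0.6302/4 = 0.1576 mol → 3.78 L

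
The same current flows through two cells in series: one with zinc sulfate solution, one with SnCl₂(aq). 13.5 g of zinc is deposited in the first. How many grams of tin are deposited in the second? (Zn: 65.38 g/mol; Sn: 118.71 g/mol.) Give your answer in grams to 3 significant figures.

24.5 g

n(Zn) = 13.5 / 65.38 = 0.2065 mol
Zn²⁺ + 2e⁻ → Zn, so n(e⁻) = 2 × 0.2065 = 0.4130 mol
Since the cells are in series, n(e⁻) in the Sn cell is also 0.4130 mol.
Sn²⁺ + 2e⁻ → Sn, so n(Sn) = 0.4130 / 2 = 0.2065 mol
m(Sn) = 0.2065 × 118.71 = 24.5 g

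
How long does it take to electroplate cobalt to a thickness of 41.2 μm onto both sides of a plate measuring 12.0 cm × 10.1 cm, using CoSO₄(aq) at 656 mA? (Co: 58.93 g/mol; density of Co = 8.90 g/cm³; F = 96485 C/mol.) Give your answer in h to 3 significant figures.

12.3 h

Plated area = 2 × 12.0 × 10.1 = 242.4 cm²
Volume = 242.4 × 41.2×10⁻⁴ cm = 0.9987 cm³
m(Co) = 0.9987 × 8.90 = 8.888 g
n(Co) = 8.888 / 58.93 = 0.1508 mol; n(e⁻) = 2 × 0.1508 = 0.3016 mol
Q = 0.3016 × 96485 = 29100 C
t = 29100 / 0.656 = 44360 s = 12.3 h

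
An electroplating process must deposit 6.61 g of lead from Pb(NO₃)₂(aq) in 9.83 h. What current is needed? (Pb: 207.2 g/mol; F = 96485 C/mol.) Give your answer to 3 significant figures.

n(Pb) = 6.61 / 207.2 = 0.03190 mol
Pb²⁺ + 2e⁻ → Pb, so n(e⁻) = 2 × 0.03190 = 0.06380 mol
Q = 0.06380 × 96485 = 6156 C
I = Q / t = 6156 / 35388 s = 0.174 A

0.174 A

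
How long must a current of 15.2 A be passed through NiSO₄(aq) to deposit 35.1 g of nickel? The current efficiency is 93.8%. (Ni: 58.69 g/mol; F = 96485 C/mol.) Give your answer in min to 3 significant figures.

n(Ni) = 35.1 / 58.69 = 0.5981 mol
Ni²⁺ + 2e⁻ → Ni, so n(e⁻) = 2 × 0.5981 = 1.196 mol
Q = 1.196 × 96485 / 0.938 = 1.230×10^5 C
t = Q / I = 1.230×10^5 / 15.2 = 8092 s = 135 min

135 min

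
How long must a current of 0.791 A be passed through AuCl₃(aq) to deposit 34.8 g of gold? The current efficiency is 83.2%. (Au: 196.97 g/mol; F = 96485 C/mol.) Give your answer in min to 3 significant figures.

1300 min

n(Au) = 34.8 / 196.97 = 0.1767 mol
Au³⁺ + 3e⁻ → Au, so n(e⁻) = 3 × 0.1767 = 0.5301 mol
Q = 0.5301 × 96485 / 0.832 = 61470 C
t = Q / I = 61470 / 0.791 = 77710 s = 1300 min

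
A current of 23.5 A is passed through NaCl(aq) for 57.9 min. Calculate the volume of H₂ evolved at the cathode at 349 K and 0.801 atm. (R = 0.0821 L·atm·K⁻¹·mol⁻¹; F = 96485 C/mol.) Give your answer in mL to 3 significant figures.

15100 mL

Q = It = 23.5 × 3474 = 81640 C
n(e⁻) = 81640 / 96485 = 0.8461 mol
2H⁺ + 2e⁻ → H₂, so n(H₂) = 0.8461 / 2 = 0.4231 mol
V = nRT/P = 0.4231 × 0.0821 × 349 / 0.801 = 15.13 L
= 15100 mL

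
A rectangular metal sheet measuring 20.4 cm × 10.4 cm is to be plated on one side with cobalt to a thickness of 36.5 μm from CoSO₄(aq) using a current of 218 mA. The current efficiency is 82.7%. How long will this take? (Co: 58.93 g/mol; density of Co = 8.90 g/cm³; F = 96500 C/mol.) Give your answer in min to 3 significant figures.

2090 min

Plated area = 20.4 × 10.4 = 212.2 cm²
Volume = 212.2 × 36.5×10⁻⁴ cm = 0.7745 cm³
m(Co) = 0.7745 × 8.90 = 6.893 g
n(Co) = 6.893 / 58.93 = 0.1170 mol; n(e⁻) = 2 × 0.1170 = 0.2340 mol
Q = 0.2340 × 96500 / 0.827 = 27300 C
t = 27300 / 0.218 = 1.252×10^5 s = 2090 min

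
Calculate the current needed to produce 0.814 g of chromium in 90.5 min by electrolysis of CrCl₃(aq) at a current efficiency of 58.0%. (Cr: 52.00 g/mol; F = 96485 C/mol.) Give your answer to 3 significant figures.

1.44 A

n(Cr) = 0.814 / 52.00 = 0.01565 mol
Cr³⁺ + 3e⁻ → Cr, so n(e⁻) = 3 × 0.01565 = 0.04695 mol
Q = 0.04695 × 96485 / 0.580 = 7810 C
I = Q / t = 7810 / 5430 s = 1.44 A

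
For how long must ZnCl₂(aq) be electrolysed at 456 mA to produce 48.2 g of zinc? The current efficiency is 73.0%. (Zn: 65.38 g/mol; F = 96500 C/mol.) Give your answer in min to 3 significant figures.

n(Zn) = 48.2 / 65.38 = 0.7372 mol
Zn²⁺ + 2e⁻ → Zn, so n(e⁻) = 2 × 0.7372 = 1.474 mol
Q = 1.474 × 96500 / 0.730 = 1.949×10^5 C
t = Q / I = 1.949×10^5 / 0.456 = 4.274×10^5 s = 7120 min

7120 min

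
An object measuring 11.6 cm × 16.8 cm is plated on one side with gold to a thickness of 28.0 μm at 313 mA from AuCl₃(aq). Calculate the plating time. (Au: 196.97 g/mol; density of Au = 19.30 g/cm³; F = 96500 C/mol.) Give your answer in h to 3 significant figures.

13.7 h

Plated area = 11.6 × 16.8 = 194.9 cm²
Volume = 194.9 × 28.0×10⁻⁴ cm = 0.5457 cm³
m(Au) = 0.5457 × 19.30 = 10.53 g
n(Au) = 10.53 / 196.97 = 0.05346 mol; n(e⁻) = 3 × 0.05346 = 0.1604 mol
Q = 0.1604 × 96500 = 15480 C
t = 15480 / 0.313 = 49460 s = 13.7 h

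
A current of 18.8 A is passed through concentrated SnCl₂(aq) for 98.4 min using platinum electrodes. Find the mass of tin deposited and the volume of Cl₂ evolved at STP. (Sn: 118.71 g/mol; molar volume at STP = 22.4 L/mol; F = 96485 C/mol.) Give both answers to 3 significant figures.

68.3 g Sn; 12.9 L Cl₂

Q = 18.8 × 5904 = 1.110×10^5 C; n(e⁻) = 1.110×10^5 / 96485 = 1.150 mol
Cathode: Sn²⁺ + 2e⁻ → Sn → n(Sn) = 1.150/2 = 0.5750 mol → 68.3 g
Anode: 2Cl⁻ → Cl₂ + 2e⁻ → n(Cl₂) = 1.150/2 = 0.5750 mol → 12.9 L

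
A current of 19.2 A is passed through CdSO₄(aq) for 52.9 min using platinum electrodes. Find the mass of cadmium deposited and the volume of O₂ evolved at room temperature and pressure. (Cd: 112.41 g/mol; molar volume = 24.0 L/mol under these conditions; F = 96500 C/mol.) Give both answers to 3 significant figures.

Q = 19.2 × 3174 = 60940 C; n(e⁻) = 60940 / 96500 = 0.6315 mol
Cathode: Cd²⁺ + 2e⁻ → Cd → n(Cd) = 0.6315/2 = 0.3158 mol → 35.5 g
Anode: 2H₂O → O₂ + 4H⁺ + 4e⁻ → n(O₂) = 0.6315/4 = 0.1579 mol → 3.79 L

35.5 g Cd; 3.79 L O₂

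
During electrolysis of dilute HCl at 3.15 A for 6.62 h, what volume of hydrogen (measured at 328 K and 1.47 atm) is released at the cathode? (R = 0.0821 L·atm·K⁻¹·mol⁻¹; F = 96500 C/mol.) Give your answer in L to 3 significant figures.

Charge passed = 3.15 × 23832 = 75070 C
n(e⁻) = Q/F = 75070/96500 = 0.7779 mol
2H⁺ + 2e⁻ → H₂, so n(H₂) = 0.7779 / 2 = 0.3890 mol
V = nRT/P = 0.3890 × 0.0821 × 328 / 1.47 = 7.126 L

7.13 L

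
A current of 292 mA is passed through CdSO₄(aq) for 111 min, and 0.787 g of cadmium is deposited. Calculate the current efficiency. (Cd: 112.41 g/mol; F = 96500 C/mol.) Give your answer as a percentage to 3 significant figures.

69.5%

Q = 0.292 × 6660 = 1945 C
n(e⁻) = 1945 / 96500 = 0.02016 mol
Cd²⁺ + 2e⁻ → Cd, so theoretical n(Cd) = 0.01008 mol → 1.133 g
Efficiency = 0.787 / 1.133 = 0.6946 = 69.5%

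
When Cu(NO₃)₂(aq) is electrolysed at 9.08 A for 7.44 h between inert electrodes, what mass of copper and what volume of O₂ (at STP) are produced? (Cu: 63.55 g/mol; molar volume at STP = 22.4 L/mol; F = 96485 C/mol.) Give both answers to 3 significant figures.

80.1 g Cu; 14.1 L O₂

Q = 9.08 × 26784 = 2.432×10^5 C; n(e⁻) = 2.432×10^5 / 96485 = 2.521 mol
Cathode: Cu²⁺ + 2e⁻ → Cu → n(Cu) = 2.521/2 = 1.261 mol → 80.1 g
Anode: 2H₂O → O₂ + 4H⁺ + 4e⁻ → n(O₂) = 2.521/4 = 0.6303 mol → 14.1 L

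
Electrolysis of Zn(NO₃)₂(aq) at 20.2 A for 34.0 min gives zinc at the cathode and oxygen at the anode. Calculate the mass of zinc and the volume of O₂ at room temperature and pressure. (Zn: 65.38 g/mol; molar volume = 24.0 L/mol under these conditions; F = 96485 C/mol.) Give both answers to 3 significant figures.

14.0 g Zn; 2.56 L O₂

Q = 20.2 × 2040 = 41210 C; n(e⁻) = 41210 / 96485 = 0.4271 mol
Cathode: Zn²⁺ + 2e⁻ → Zn → n(Zn) = 0.4271/2 = 0.2136 mol → 14.0 g
Anode: 2H₂O → O₂ + 4H⁺ + 4e⁻ → n(O₂) = 0.4271/4 = 0.1068 mol → 2.56 L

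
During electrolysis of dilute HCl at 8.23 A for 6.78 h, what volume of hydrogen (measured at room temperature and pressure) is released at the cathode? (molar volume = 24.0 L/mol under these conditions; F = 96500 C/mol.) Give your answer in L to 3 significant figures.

25.0 L

Charge passed = 8.23 × 24408 = 2.009×10^5 C
Moles of electrons = 2.009×10^5 / 96500 = 2.082 mol
2H⁺ + 2e⁻ → H₂, so n(H₂) = 2.082 / 2 = 1.041 mol
V = 1.041 × 24.0 = 24.98 L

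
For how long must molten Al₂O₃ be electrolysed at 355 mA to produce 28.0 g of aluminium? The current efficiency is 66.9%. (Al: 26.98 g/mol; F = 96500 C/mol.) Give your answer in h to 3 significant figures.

351 h

n(Al) = 28.0 / 26.98 = 1.038 mol
Al³⁺ + 3e⁻ → Al, so n(e⁻) = 3 × 1.038 = 3.114 mol
Q = 3.114 × 96500 / 0.669 = 4.492×10^5 C
t = Q / I = 4.492×10^5 / 0.355 = 1.265×10^6 s = 351 h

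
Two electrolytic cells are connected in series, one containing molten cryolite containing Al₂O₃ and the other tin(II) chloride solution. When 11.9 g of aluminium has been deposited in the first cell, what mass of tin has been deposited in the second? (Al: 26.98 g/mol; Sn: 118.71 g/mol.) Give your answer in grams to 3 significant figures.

n(Al) = 11.9 / 26.98 = 0.4411 mol
Al³⁺ + 3e⁻ → Al, so n(e⁻) = 3 × 0.4411 = 1.323 mol
Same current for the same time ⇒ same n(e⁻) = 1.323 mol in both cells.
Sn²⁺ + 2e⁻ → Sn, so n(Sn) = 1.323 / 2 = 0.6615 mol
m(Sn) = 0.6615 × 118.71 = 78.5 g

78.5 g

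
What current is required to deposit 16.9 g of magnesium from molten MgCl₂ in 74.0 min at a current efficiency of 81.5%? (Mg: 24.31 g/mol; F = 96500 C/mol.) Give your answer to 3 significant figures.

37.1 A

n(Mg) = 16.9 / 24.31 = 0.6952 mol
Mg²⁺ + 2e⁻ → Mg, so n(e⁻) = 2 × 0.6952 = 1.390 mol
Q = 1.390 × 96500 / 0.815 = 1.646×10^5 C
I = Q / t = 1.646×10^5 / 4440 s = 37.1 A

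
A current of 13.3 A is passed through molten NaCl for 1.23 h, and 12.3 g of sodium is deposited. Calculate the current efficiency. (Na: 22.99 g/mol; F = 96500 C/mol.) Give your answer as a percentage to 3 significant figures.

Q = 13.3 × 4428 = 58890 C
n(e⁻) = 58890 / 96500 = 0.6103 mol
Na⁺ + e⁻ → Na, so theoretical n(Na) = 0.6103 mol → 14.03 g
Efficiency = 12.3 / 14.03 = 0.8767 = 87.7%

87.7%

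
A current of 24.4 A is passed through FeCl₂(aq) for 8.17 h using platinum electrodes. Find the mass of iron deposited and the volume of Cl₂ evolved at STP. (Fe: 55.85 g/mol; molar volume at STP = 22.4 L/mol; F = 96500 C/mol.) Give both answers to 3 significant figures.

208 g Fe; 83.3 L Cl₂

Q = 24.4 × 29412 = 7.177×10^5 C; n(e⁻) = 7.177×10^5 / 96500 = 7.437 mol
Cathode: Fe²⁺ + 2e⁻ → Fe → n(Fe) = 7.437/2 = 3.719 mol → 208 g
Anode: 2Cl⁻ → Cl₂ + 2e⁻ → n(Cl₂) = 7.437/2 = 3.719 mol → 83.3 L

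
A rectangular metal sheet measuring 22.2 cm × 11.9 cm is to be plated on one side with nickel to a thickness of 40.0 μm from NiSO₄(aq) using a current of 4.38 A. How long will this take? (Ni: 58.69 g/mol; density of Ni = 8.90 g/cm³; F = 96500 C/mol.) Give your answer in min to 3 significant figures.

118 min

Plated area = 22.2 × 11.9 = 264.2 cm²
Volume = 264.2 × 40.0×10⁻⁴ cm = 1.057 cm³
m(Ni) = 1.057 × 8.90 = 9.407 g
n(Ni) = 9.407 / 58.69 = 0.1603 mol; n(e⁻) = 2 × 0.1603 = 0.3206 mol
Q = 0.3206 × 96500 = 30940 C
t = 30940 / 4.38 = 7064 s = 118 min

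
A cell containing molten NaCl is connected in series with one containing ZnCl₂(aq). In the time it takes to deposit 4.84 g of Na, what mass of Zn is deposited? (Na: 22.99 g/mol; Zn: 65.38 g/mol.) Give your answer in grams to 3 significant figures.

n(Na) = 4.84 / 22.99 = 0.2105 mol
Na⁺ + e⁻ → Na, so n(e⁻) = 0.2105 mol
Same current for the same time ⇒ same n(e⁻) = 0.2105 mol in both cells.
Zn²⁺ + 2e⁻ → Zn, so n(Zn) = 0.2105 / 2 = 0.1053 mol
m(Zn) = 0.1053 × 65.38 = 6.88 g

6.88 g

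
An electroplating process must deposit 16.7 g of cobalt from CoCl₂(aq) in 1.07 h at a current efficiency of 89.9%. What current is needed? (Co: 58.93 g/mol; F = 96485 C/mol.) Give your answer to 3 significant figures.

15.8 A

n(Co) = 16.7 / 58.93 = 0.2834 mol
Co²⁺ + 2e⁻ → Co, so n(e⁻) = 2 × 0.2834 = 0.5668 mol
Q = 0.5668 × 96485 / 0.899 = 60830 C
I = Q / t = 60830 / 3852 s = 15.8 A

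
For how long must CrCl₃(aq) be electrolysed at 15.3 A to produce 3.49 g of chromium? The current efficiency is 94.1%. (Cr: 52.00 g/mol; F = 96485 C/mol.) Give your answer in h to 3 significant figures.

n(Cr) = 3.49 / 52.00 = 0.06712 mol
Cr³⁺ + 3e⁻ → Cr, so n(e⁻) = 3 × 0.06712 = 0.2014 mol
Q = 0.2014 × 96485 / 0.941 = 20650 C
t = Q / I = 20650 / 15.3 = 1350 s = 0.375 h

0.375 h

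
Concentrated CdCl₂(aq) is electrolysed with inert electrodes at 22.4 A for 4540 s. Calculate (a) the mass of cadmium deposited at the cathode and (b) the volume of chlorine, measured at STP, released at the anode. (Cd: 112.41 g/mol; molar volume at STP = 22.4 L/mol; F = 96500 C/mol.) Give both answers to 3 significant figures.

Q = 22.4 × 4540 = 1.017×10^5 C; n(e⁻) = 1.017×10^5 / 96500 = 1.054 mol
Cathode: Cd²⁺ + 2e⁻ → Cd → n(Cd) = 1.054/2 = 0.5270 mol → 59.2 g
Anode: 2Cl⁻ → Cl₂ + 2e⁻ → n(Cl₂) = 1.054/2 = 0.5270 mol → 11.8 L

59.2 g Cd; 11.8 L Cl₂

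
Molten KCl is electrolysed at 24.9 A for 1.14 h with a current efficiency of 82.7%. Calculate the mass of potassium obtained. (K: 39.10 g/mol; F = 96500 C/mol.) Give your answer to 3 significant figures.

Q = 24.9 × 4104 = 1.022×10^5 C
n(e⁻) = 1.022×10^5 / 96500 = 1.059 mol
K⁺ + e⁻ → K, so theoretical m(K) = 1.059 × 39.10 = 41.41 g
Actual mass = 82.7% × 41.41 = 34.2 g

34.2 g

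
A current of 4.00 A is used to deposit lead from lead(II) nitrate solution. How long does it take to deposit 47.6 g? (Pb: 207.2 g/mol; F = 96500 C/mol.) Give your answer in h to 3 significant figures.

n(Pb) = 47.6 / 207.2 = 0.2297 mol
Pb²⁺ + 2e⁻ → Pb, so n(e⁻) = 2 × 0.2297 = 0.4594 mol
Q = 0.4594 × 96500 = 44330 C
t = Q / I = 44330 / 4.00 = 11080 s = 3.08 h

3.08 h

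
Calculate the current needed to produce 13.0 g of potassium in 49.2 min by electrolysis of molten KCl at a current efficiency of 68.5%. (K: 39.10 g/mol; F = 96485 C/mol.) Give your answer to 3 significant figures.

n(K) = 13.0 / 39.10 = 0.3325 mol
K⁺ + e⁻ → K, so n(e⁻) = 0.3325 mol
Q = 0.3325 × 96485 / 0.685 = 46830 C
I = Q / t = 46830 / 2952 s = 15.9 A

15.9 A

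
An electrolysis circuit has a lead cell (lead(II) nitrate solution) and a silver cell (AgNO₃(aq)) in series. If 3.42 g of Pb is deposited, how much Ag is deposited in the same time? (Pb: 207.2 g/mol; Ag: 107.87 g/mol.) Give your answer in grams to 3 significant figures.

n(Pb) = 3.42 / 207.2 = 0.01651 mol
Pb²⁺ + 2e⁻ → Pb, so n(e⁻) = 2 × 0.01651 = 0.03302 mol
In series, the same 0.03302 mol of electrons flows through the second cell.
Ag⁺ + e⁻ → Ag, so n(Ag) = 0.03302 mol
m(Ag) = 0.03302 × 107.87 = 3.56 g

3.56 g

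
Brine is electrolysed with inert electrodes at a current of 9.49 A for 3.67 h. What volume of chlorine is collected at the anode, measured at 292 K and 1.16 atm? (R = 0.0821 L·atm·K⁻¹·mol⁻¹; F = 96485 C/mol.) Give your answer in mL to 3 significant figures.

13400 mL

Q = It = 9.49 × 13212 = 1.254×10^5 C
Moles of electrons = 1.254×10^5 / 96485 = 1.300 mol
2Cl⁻ → Cl₂ + 2e⁻, so n(Cl₂) = 1.300 / 2 = 0.6500 mol
V = nRT/P = 0.6500 × 0.0821 × 292 / 1.16 = 13.43 L
= 13400 mL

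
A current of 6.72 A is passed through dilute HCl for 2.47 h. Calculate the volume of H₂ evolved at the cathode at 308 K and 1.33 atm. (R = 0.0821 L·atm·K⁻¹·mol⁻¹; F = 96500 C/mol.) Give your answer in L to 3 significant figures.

5.89 L

Charge passed = 6.72 × 8892 = 59750 C
n(e⁻) = Q/F = 59750/96500 = 0.6192 mol
2H⁺ + 2e⁻ → H₂, so n(H₂) = 0.6192 / 2 = 0.3096 mol
V = nRT/P = 0.3096 × 0.0821 × 308 / 1.33 = 5.886 L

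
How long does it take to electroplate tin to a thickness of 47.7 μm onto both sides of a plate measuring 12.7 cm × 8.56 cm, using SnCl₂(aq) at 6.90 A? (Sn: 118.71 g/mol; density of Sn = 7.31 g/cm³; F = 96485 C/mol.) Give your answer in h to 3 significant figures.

Plated area = 2 × 12.7 × 8.56 = 217.4 cm²
Volume = 217.4 × 47.7×10⁻⁴ cm = 1.037 cm³
m(Sn) = 1.037 × 7.31 = 7.580 g
n(Sn) = 7.580 / 118.71 = 0.06385 mol; n(e⁻) = 2 × 0.06385 = 0.1277 mol
Q = 0.1277 × 96485 = 12320 C
t = 12320 / 6.90 = 1786 s = 0.496 h

0.496 h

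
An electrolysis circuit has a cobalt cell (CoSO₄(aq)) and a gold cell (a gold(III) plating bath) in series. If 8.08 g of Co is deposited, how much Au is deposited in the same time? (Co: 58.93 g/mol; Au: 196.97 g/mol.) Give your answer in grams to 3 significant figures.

18.0 g

n(Co) = 8.08 / 58.93 = 0.1371 mol
Co²⁺ + 2e⁻ → Co, so n(e⁻) = 2 × 0.1371 = 0.2742 mol
The cells are in series, so the same charge (and hence the same n(e⁻) = 0.2742 mol) passes through both.
Au³⁺ + 3e⁻ → Au, so n(Au) = 0.2742 / 3 = 0.09140 mol
m(Au) = 0.09140 × 196.97 = 18.0 g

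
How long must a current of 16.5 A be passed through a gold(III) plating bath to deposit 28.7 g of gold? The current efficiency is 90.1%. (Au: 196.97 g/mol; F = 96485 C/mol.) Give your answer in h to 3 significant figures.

n(Au) = 28.7 / 196.97 = 0.1457 mol
Au³⁺ + 3e⁻ → Au, so n(e⁻) = 3 × 0.1457 = 0.4371 mol
Q = 0.4371 × 96485 / 0.901 = 46810 C
t = Q / I = 46810 / 16.5 = 2837 s = 0.788 h

0.788 h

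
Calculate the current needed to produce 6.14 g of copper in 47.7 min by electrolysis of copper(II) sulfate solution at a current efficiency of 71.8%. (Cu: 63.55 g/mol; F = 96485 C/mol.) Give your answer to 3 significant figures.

9.07 A

n(Cu) = 6.14 / 63.55 = 0.09662 mol
Cu²⁺ + 2e⁻ → Cu, so n(e⁻) = 2 × 0.09662 = 0.1932 mol
Q = 0.1932 × 96485 / 0.718 = 25960 C
I = Q / t = 25960 / 2862 s = 9.07 A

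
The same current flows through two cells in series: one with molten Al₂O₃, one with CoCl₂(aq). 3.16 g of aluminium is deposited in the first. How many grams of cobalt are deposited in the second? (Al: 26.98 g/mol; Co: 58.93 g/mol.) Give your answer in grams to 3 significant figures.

10.4 g

n(Al) = 3.16 / 26.98 = 0.1171 mol
Al³⁺ + 3e⁻ → Al, so n(e⁻) = 3 × 0.1171 = 0.3513 mol
Since the cells are in series, n(e⁻) in the Co cell is also 0.3513 mol.
Co²⁺ + 2e⁻ → Co, so n(Co) = 0.3513 / 2 = 0.1757 mol
m(Co) = 0.1757 × 58.93 = 10.4 g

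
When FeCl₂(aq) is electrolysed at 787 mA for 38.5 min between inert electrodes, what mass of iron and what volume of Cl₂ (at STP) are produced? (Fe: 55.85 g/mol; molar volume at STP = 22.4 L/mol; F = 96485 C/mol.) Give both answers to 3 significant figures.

Q = 0.787 × 2310 = 1818 C; n(e⁻) = 1818 / 96485 = 0.01884 mol
Cathode: Fe²⁺ + 2e⁻ → Fe → n(Fe) = 0.01884/2 = 0.009420 mol → 0.526 g
Anode: 2Cl⁻ → Cl₂ + 2e⁻ → n(Cl₂) = 0.01884/2 = 0.009420 mol → 0.211 L

0.526 g Fe; 0.211 L Cl₂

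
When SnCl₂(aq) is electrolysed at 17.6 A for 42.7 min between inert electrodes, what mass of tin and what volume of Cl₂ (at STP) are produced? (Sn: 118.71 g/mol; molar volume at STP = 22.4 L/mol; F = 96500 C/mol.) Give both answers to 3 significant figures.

Q = 17.6 × 2562 = 45090 C; n(e⁻) = 45090 / 96500 = 0.4673 mol
Cathode: Sn²⁺ + 2e⁻ → Sn → n(Sn) = 0.4673/2 = 0.2337 mol → 27.7 g
Anode: 2Cl⁻ → Cl₂ + 2e⁻ → n(Cl₂) = 0.4673/2 = 0.2337 mol → 5.23 L

27.7 g Sn; 5.23 L Cl₂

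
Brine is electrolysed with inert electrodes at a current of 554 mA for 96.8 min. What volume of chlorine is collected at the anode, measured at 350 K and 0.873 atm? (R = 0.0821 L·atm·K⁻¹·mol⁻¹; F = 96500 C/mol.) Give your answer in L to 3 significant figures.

Q = 0.554 A × 5808 s = 3218 C
n(e⁻) = Q/F = 3218/96500 = 0.03335 mol
2Cl⁻ → Cl₂ + 2e⁻, so n(Cl₂) = 0.03335 / 2 = 0.01668 mol
V = nRT/P = 0.01668 × 0.0821 × 350 / 0.873 = 0.5490 L

0.549 L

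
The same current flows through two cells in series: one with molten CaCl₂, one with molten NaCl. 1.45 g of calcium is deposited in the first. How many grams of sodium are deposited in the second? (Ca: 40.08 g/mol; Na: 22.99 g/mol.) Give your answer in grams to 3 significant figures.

1.66 g

n(Ca) = 1.45 / 40.08 = 0.03618 mol
Ca²⁺ + 2e⁻ → Ca, so n(e⁻) = 2 × 0.03618 = 0.07236 mol
In series, the same 0.07236 mol of electrons flows through the second cell.
Na⁺ + e⁻ → Na, so n(Na) = 0.07236 mol
m(Na) = 0.07236 × 22.99 = 1.66 g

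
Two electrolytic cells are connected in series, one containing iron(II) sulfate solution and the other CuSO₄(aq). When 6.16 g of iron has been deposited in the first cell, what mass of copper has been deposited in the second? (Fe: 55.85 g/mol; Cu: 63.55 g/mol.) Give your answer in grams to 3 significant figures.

7.01 g

n(Fe) = 6.16 / 55.85 = 0.1103 mol
Fe²⁺ + 2e⁻ → Fe, so n(e⁻) = 2 × 0.1103 = 0.2206 mol
Since the cells are in series, n(e⁻) in the Cu cell is also 0.2206 mol.
Cu²⁺ + 2e⁻ → Cu, so n(Cu) = 0.2206 / 2 = 0.1103 mol
m(Cu) = 0.1103 × 63.55 = 7.01 g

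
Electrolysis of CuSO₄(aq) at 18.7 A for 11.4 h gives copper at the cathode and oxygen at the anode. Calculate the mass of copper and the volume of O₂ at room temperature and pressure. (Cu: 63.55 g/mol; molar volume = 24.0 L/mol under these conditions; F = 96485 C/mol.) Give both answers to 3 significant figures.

Q = 18.7 × 41040 = 7.674×10^5 C; n(e⁻) = 7.674×10^5 / 96485 = 7.954 mol
Cathode: Cu²⁺ + 2e⁻ → Cu → n(Cu) = 7.954/2 = 3.977 mol → 253 g
Anode: 2H₂O → O₂ + 4H⁺ + 4e⁻ → n(O₂) = 7.954/4 = 1.989 mol → 47.7 L

253 g Cu; 47.7 L O₂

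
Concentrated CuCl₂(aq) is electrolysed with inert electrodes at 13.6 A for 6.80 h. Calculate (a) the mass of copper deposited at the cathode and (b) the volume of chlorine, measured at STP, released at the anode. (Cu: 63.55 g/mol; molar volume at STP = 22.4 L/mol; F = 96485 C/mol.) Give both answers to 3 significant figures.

110 g Cu; 38.6 L Cl₂

Q = 13.6 × 24480 = 3.329×10^5 C; n(e⁻) = 3.329×10^5 / 96485 = 3.450 mol
Cathode: Cu²⁺ + 2e⁻ → Cu → n(Cu) = 3.450/2 = 1.725 mol → 110 g
Anode: 2Cl⁻ → Cl₂ + 2e⁻ → n(Cl₂) = 3.450/2 = 1.725 mol → 38.6 L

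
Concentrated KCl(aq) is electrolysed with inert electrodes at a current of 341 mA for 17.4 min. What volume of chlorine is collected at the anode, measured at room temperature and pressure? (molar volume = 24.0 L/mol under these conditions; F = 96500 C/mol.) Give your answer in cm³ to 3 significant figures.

Charge passed = 0.341 × 1044 = 356.0 C
n(e⁻) = Q/F = 356.0/96500 = 0.003689 mol
2Cl⁻ → Cl₂ + 2e⁻, so n(Cl₂) = 0.003689 / 2 = 0.001845 mol
V = 0.001845 × 24.0 = 0.04428 L
= 44.3 cm³

44.3 cm³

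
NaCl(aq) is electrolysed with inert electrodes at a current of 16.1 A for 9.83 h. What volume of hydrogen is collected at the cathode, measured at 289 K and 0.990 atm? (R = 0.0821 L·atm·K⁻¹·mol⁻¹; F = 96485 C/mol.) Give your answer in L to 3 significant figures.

Q = It = 16.1 × 35388 = 5.697×10^5 C
n(e⁻) = 5.697×10^5 / 96485 = 5.905 mol
2H⁺ + 2e⁻ → H₂, so n(H₂) = 5.905 / 2 = 2.953 mol
V = nRT/P = 2.953 × 0.0821 × 289 / 0.990 = 70.77 L

70.8 L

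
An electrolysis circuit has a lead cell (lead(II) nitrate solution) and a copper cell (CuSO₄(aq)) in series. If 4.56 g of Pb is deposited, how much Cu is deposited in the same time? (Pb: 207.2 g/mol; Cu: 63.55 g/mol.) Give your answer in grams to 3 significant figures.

n(Pb) = 4.56 / 207.2 = 0.02201 mol
Pb²⁺ + 2e⁻ → Pb, so n(e⁻) = 2 × 0.02201 = 0.04402 mol
Same current for the same time ⇒ same n(e⁻) = 0.04402 mol in both cells.
Cu²⁺ + 2e⁻ → Cu, so n(Cu) = 0.04402 / 2 = 0.02201 mol
m(Cu) = 0.02201 × 63.55 = 1.40 g

1.40 g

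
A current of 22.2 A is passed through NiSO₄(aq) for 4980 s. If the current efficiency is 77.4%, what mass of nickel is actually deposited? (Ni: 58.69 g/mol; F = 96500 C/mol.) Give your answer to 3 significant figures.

Q = 22.2 × 4980 = 1.106×10^5 C
n(e⁻) = 1.106×10^5 / 96500 = 1.146 mol
Ni²⁺ + 2e⁻ → Ni, so theoretical m(Ni) = 0.5730 × 58.69 = 33.63 g
Actual mass = 77.4% × 33.63 = 26.0 g

26.0 g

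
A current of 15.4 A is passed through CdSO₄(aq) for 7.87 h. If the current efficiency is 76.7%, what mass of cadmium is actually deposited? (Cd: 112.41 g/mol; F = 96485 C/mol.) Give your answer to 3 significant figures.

Q = 15.4 × 28332 = 4.363×10^5 C
n(e⁻) = 4.363×10^5 / 96485 = 4.522 mol
Cd²⁺ + 2e⁻ → Cd, so theoretical m(Cd) = 2.261 × 112.41 = 254.2 g
Actual mass = 76.7% × 254.2 = 195 g

195 g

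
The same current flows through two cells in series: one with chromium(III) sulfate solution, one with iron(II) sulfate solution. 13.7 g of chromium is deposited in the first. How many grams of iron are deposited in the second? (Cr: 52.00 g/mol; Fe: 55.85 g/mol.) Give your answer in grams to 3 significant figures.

n(Cr) = 13.7 / 52.00 = 0.2635 mol
Cr³⁺ + 3e⁻ → Cr, so n(e⁻) = 3 × 0.2635 = 0.7905 mol
In series, the same 0.7905 mol of electrons flows through the second cell.
Fe²⁺ + 2e⁻ → Fe, so n(Fe) = 0.7905 / 2 = 0.3953 mol
m(Fe) = 0.3953 × 55.85 = 22.1 g

22.1 g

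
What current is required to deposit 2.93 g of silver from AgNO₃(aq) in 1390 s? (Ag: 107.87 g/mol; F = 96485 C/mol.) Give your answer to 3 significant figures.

1.89 A

n(Ag) = 2.93 / 107.87 = 0.02716 mol
Ag⁺ + e⁻ → Ag, so n(e⁻) = 0.02716 mol
Q = 0.02716 × 96485 = 2621 C
I = Q / t = 2621 / 1390 s = 1.89 A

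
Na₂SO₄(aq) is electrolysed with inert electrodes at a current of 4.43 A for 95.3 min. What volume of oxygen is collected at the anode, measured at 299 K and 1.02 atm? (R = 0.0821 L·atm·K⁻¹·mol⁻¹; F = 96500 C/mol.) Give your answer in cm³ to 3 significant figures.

Q = It = 4.43 × 5718 = 25330 C
n(e⁻) = 25330 / 96500 = 0.2625 mol
2H₂O → O₂ + 4H⁺ + 4e⁻, so n(O₂) = 0.2625 / 4 = 0.06563 mol
V = nRT/P = 0.06563 × 0.0821 × 299 / 1.02 = 1.579 L
= 1580 cm³

1580 cm³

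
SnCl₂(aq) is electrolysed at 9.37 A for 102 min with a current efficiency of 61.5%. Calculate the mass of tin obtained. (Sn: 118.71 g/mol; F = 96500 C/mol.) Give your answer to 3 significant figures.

21.7 g

Q = 9.37 × 6120 = 57340 C
n(e⁻) = 57340 / 96500 = 0.5942 mol
Sn²⁺ + 2e⁻ → Sn, so theoretical m(Sn) = 0.2971 × 118.71 = 35.27 g
Actual mass = 61.5% × 35.27 = 21.7 g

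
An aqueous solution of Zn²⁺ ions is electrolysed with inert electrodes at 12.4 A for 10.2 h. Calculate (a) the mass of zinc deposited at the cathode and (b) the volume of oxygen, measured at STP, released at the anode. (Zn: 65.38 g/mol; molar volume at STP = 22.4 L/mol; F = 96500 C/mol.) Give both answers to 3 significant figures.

154 g Zn; 26.4 L O₂

Q = 12.4 × 36720 = 4.553×10^5 C; n(e⁻) = 4.553×10^5 / 96500 = 4.718 mol
Cathode: Zn²⁺ + 2e⁻ → Zn → n(Zn) = 4.718/2 = 2.359 mol → 154 g
Anode: 2H₂O → O₂ + 4H⁺ + 4e⁻ → n(O₂) = 4.718/4 = 1.180 mol → 26.4 L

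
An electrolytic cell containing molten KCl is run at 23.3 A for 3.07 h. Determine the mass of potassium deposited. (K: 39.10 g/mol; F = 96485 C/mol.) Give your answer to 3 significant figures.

104 g

Charge passed = 23.3 × 11052 = 2.575×10^5 C
n(e⁻) = 2.575×10^5 / 96485 = 2.669 mol
K⁺ + e⁻ → K, so n(K) = 2.669 mol
m = 2.669 × 39.10 = 104 g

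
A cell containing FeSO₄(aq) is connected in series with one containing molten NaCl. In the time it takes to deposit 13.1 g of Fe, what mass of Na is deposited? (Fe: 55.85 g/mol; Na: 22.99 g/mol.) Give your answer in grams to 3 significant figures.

10.8 g

n(Fe) = 13.1 / 55.85 = 0.2346 mol
Fe²⁺ + 2e⁻ → Fe, so n(e⁻) = 2 × 0.2346 = 0.4692 mol
Since the cells are in series, n(e⁻) in the Na cell is also 0.4692 mol.
Na⁺ + e⁻ → Na, so n(Na) = 0.4692 mol
m(Na) = 0.4692 × 22.99 = 10.8 g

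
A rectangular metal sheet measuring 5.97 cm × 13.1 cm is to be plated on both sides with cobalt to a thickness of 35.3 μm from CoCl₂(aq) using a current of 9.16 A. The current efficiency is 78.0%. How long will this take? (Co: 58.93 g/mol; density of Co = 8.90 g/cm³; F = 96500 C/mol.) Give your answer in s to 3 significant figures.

Plated area = 2 × 5.97 × 13.1 = 156.4 cm²
Volume = 156.4 × 35.3×10⁻⁴ cm = 0.5521 cm³
m(Co) = 0.5521 × 8.90 = 4.914 g
n(Co) = 4.914 / 58.93 = 0.08339 mol; n(e⁻) = 2 × 0.08339 = 0.1668 mol
Q = 0.1668 × 96500 / 0.780 = 20640 C
t = 20640 / 9.16 = 2253 s

2250 s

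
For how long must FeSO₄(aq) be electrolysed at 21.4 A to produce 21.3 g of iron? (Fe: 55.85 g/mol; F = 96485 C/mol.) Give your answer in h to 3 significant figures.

0.955 h

n(Fe) = 21.3 / 55.85 = 0.3814 mol
Fe²⁺ + 2e⁻ → Fe, so n(e⁻) = 2 × 0.3814 = 0.7628 mol
Q = 0.7628 × 96485 = 73600 C
t = Q / I = 73600 / 21.4 = 3439 s = 0.955 h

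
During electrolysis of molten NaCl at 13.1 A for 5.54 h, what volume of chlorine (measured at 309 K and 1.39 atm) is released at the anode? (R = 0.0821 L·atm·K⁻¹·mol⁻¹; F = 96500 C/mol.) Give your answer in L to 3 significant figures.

Q = It = 13.1 × 19944 = 2.613×10^5 C
n(e⁻) = Q/F = 2.613×10^5/96500 = 2.708 mol
2Cl⁻ → Cl₂ + 2e⁻, so n(Cl₂) = 2.708 / 2 = 1.354 mol
V = nRT/P = 1.354 × 0.0821 × 309 / 1.39 = 24.71 L

24.7 L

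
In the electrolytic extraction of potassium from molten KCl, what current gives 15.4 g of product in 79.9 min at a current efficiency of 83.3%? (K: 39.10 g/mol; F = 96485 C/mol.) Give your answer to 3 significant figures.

n(K) = 15.4 / 39.10 = 0.3939 mol
K⁺ + e⁻ → K, so n(e⁻) = 0.3939 mol
Q = 0.3939 × 96485 / 0.833 = 45620 C
I = Q / t = 45620 / 4794 s = 9.52 A

9.52 A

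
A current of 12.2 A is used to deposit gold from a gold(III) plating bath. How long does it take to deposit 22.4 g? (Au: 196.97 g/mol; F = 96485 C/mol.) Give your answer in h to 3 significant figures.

0.749 h

n(Au) = 22.4 / 196.97 = 0.1137 mol
Au³⁺ + 3e⁻ → Au, so n(e⁻) = 3 × 0.1137 = 0.3411 mol
Q = 0.3411 × 96485 = 32910 C
t = Q / I = 32910 / 12.2 = 2698 s = 0.749 h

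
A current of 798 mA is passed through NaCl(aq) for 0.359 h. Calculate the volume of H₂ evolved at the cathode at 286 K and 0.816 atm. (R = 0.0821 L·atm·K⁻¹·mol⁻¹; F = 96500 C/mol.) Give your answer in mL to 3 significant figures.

Q = It = 0.798 × 1292.4 = 1031 C
n(e⁻) = Q/F = 1031/96500 = 0.01068 mol
2H⁺ + 2e⁻ → H₂, so n(H₂) = 0.01068 / 2 = 0.005340 mol
V = nRT/P = 0.005340 × 0.0821 × 286 / 0.816 = 0.1537 L
= 154 mL

154 mL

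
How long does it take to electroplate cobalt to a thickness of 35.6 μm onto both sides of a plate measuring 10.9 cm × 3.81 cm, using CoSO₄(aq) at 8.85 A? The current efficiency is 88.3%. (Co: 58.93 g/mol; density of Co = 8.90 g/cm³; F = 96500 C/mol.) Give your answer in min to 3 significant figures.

18.4 min

Plated area = 2 × 10.9 × 3.81 = 83.06 cm²
Volume = 83.06 × 35.6×10⁻⁴ cm = 0.2957 cm³
m(Co) = 0.2957 × 8.90 = 2.632 g
n(Co) = 2.632 / 58.93 = 0.04466 mol; n(e⁻) = 2 × 0.04466 = 0.08932 mol
Q = 0.08932 × 96500 / 0.883 = 9761 C
t = 9761 / 8.85 = 1103 s = 18.4 min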